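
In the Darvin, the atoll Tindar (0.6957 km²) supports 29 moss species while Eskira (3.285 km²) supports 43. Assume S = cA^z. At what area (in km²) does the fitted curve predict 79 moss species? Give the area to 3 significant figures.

36.1 km²

z = ln(43/29) / ln(3.285/0.6957) = 0.3939 / 1.5522 = 0.2538
c = 29 / 0.6957^0.2538 = 29 / 0.912 = 31.8
A = (79/31.8)^(1/0.2538) ⇒ ln A = ln(2.485)/0.2538 = 3.5862
A = e^3.5862 ≈ 36.1 km²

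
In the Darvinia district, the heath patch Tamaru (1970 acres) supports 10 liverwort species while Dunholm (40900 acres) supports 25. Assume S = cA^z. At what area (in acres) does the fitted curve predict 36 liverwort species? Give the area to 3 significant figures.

137000 acres

z = ln(25/10) / ln(40900/1970) = 0.9163 / 3.0331 = 0.3021
c = 10 / 1970^0.3021 = 10 / 9.891 = 1.011
A = (36/1.011)^(1/0.3021) ⇒ ln A = ln(35.61)/0.3021 = 11.8259
A = e^11.8259 ≈ 136752 acres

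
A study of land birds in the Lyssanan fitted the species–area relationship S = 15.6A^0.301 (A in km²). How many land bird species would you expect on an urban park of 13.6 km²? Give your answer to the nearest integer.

S = 15.6 × 13.6^0.301 = 15.6 × 2.194 ≈ 34.22

34 species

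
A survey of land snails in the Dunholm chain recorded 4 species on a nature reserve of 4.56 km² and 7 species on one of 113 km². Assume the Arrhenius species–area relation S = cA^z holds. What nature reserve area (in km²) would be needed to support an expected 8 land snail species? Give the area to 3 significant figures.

243 km²

z = ln(7/4) / ln(113/4.56) = 0.5596 / 3.2101 = 0.1743
c = 4 / 4.56^0.1743 = 4 / 1.303 = 3.07
A = (8/3.07)^(1/0.1743) ⇒ ln A = ln(2.606)/0.1743 = 5.4933
A = e^5.4933 ≈ 243.1 km²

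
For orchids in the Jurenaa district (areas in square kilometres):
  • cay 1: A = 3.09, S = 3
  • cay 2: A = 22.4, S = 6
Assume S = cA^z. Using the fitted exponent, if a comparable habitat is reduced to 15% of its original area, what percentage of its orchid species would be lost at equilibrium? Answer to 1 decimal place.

z = ln(6/3) / ln(22.4/3.09) = 0.6931 / 1.9809 = 0.3499
S_new/S_old = (A_new/A_old)^z = 0.15^0.3499 = exp(0.3499 × -1.8971) = 0.5149
Fraction lost = 1 − 0.5149 = 0.4851

48.5%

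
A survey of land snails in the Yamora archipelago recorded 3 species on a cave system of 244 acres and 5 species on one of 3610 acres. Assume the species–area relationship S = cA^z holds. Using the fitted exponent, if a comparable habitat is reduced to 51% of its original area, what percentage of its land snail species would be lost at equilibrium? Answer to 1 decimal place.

12.0%

z = ln(5/3) / ln(3610/244) = 0.5108 / 2.6943 = 0.1896
S_new/S_old = (A_new/A_old)^z = 0.51^0.1896 = exp(0.1896 × -0.6733) = 0.8801
Fraction lost = 1 − 0.8801 = 0.1199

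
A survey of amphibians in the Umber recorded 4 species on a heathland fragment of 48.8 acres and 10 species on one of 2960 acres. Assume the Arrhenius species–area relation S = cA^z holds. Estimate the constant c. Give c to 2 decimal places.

z = ln(S₂/S₁) / ln(A₂/A₁) = ln(10/4) / ln(2960/48.8) = 0.9163 / 4.1052 = 0.2232
c = S₁ / A₁^z = 4 / 48.8^0.2232 = 4 / 2.382 = 1.68

1.68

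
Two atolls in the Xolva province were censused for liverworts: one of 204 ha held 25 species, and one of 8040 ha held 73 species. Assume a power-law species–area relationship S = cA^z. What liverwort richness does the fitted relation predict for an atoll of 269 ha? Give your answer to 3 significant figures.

27.1

z = ln(73/25) / ln(8040/204) = 1.0716 / 3.6741 = 0.2917
c = 25 / 204^0.2917 = 25 / 4.717 = 5.3
S₃ = 5.3 × 269^0.2917 = 5.3 × 5.113 ≈ 27.1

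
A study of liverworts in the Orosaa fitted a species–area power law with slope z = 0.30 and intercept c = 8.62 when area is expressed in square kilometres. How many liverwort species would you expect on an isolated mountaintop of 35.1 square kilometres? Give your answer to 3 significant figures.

S = 8.62 × 35.1^0.3
ln S = ln 8.62 + 0.3 × ln 35.1 = 2.1541 + 0.3 × 3.5582 = 3.2215
S = e^3.2215 ≈ 25.07

25.1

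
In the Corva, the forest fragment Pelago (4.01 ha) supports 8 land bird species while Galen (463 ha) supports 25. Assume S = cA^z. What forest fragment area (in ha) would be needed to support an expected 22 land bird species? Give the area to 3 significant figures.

272 ha

z = ln(25/8) / ln(463/4.01) = 1.1394 / 4.7489 = 0.2399
c = 8 / 4.01^0.2399 = 8 / 1.395 = 5.733
A = (22/5.733)^(1/0.2399) ⇒ ln A = ln(3.837)/0.2399 = 5.6049
A = e^5.6049 ≈ 271.8 ha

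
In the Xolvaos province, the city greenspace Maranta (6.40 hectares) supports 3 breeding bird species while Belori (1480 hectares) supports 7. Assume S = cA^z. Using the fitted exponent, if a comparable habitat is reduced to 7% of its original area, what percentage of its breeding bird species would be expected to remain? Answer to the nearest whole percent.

66%

z = ln(7/3) / ln(1480/6.4) = 0.8473 / 5.4435 = 0.1557
S_new/S_old = (A_new/A_old)^z = 0.07^0.1557 = exp(0.1557 × -2.6593) = 0.6611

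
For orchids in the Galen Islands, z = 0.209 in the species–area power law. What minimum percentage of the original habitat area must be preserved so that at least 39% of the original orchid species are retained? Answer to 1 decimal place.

Need (A_new/A_old)^0.209 = 0.39, so A_new/A_old = 0.39^(1/0.209) = 0.39^4.785
ln(A_new/A_old) = ln 0.39 / 0.209 = -0.9416 / 0.209 = -4.5053
A_new/A_old = e^-4.5053 ≈ 0.01105

1.1%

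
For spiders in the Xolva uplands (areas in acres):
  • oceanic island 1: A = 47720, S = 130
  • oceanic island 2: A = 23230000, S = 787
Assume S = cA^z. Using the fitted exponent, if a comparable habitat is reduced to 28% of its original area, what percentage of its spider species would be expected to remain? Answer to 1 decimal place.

69.0%

z = ln(787/130) / ln(23230000/47720) = 1.8007 / 6.1878 = 0.2910
S_new/S_old = (A_new/A_old)^z = 0.28^0.2910 = exp(0.2910 × -1.2730) = 0.6904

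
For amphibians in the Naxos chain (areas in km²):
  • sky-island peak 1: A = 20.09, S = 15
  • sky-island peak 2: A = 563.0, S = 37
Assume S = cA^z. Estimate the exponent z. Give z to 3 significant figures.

0.271

Taking logs: ln S = ln c + z ln A, so z = (ln S₂ − ln S₁)/(ln A₂ − ln A₁).
z = ln(37/15) / ln(563/20.09) = ln(2.467) / ln(28.02) = 0.9029 / 3.3331 = 0.2709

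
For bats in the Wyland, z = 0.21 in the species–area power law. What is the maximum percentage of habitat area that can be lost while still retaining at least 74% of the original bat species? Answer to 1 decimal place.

76.2%

Need (A_new/A_old)^0.21 = 0.74, so A_new/A_old = 0.74^(1/0.21) = 0.74^4.762
ln(A_new/A_old) = ln 0.74 / 0.21 = -0.3011 / 0.21 = -1.4338
A_new/A_old = e^-1.4338 ≈ 0.2384
Fraction that can be lost = 1 − 0.2384 = 0.7616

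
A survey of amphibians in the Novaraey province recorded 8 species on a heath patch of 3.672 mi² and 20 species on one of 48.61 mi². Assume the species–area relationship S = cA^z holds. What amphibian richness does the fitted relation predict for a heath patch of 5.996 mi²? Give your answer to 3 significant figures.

z = ln(20/8) / ln(48.61/3.672) = 0.9163 / 2.5831 = 0.3547
c = 8 / 3.672^0.3547 = 8 / 1.586 = 5.043
S₃ = 5.043 × 5.996^0.3547 = 5.043 × 1.888 ≈ 9.52

9.52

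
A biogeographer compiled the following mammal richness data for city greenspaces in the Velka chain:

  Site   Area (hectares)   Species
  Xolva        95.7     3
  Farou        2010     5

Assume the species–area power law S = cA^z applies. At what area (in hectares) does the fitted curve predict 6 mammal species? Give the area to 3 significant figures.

5960 hectares

z = ln(5/3) / ln(2010/95.7) = 0.5108 / 3.0447 = 0.1678
c = 3 / 95.7^0.1678 = 3 / 2.15 = 1.396
A = (6/1.396)^(1/0.1678) ⇒ ln A = ln(4.299)/0.1678 = 8.6926
A = e^8.6926 ≈ 5959 hectares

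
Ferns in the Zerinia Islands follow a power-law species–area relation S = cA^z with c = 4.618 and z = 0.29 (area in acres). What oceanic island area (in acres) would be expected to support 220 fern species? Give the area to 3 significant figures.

220 = 4.618 × A^0.29  ⇒  A^0.29 = 220/4.618 = 47.64
ln A = ln(47.64) / 0.29 = 3.8637 / 0.29 = 13.3230
A = e^13.3230 ≈ 611082 acres

611000 acres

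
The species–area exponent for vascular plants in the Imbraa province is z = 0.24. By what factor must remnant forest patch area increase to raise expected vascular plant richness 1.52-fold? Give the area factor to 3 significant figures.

(A₂/A₁)^0.24 = 1.52, so A₂/A₁ = 1.52^(1/0.24) = 1.52^4.167
ln(A₂/A₁) = ln 1.52 / 0.24 = 0.4187 / 0.24 = 1.7446
A₂/A₁ = e^1.7446 ≈ 5.724

5.72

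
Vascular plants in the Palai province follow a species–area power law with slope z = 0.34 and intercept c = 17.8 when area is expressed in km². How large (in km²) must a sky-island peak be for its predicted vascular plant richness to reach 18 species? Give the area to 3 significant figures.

1.03 km²

18 = 17.8 × A^0.34  ⇒  A^0.34 = 18/17.8 = 1.011
ln A = ln(1.011) / 0.34 = 0.0112 / 0.34 = 0.0329
A = e^0.0329 ≈ 1.033 km²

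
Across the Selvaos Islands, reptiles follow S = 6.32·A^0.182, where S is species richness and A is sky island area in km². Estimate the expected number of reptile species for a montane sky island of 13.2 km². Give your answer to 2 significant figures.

S = 6.32 × 13.2^0.182 = 6.32 × 1.599 ≈ 10.11

10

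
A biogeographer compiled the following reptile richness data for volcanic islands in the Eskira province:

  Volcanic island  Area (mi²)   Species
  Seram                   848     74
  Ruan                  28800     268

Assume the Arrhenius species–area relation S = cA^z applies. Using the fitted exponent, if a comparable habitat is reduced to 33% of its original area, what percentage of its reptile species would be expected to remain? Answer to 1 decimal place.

66.7%

z = ln(268/74) / ln(28800/848) = 1.2869 / 3.5253 = 0.3651
S_new/S_old = (A_new/A_old)^z = 0.33^0.3651 = exp(0.3651 × -1.1087) = 0.6672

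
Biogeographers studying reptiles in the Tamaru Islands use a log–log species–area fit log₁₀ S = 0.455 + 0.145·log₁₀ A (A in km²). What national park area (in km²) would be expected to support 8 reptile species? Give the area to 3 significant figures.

8 = 2.851 × A^0.145  ⇒  A^0.145 = 8/2.851 = 2.806
ln A = ln(2.806) / 0.145 = 1.0318 / 0.145 = 7.1156
A = e^7.1156 ≈ 1231 km²

1230 km²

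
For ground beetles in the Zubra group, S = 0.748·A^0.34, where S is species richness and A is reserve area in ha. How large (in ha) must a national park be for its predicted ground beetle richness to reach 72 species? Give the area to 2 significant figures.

680000 ha

72 = 0.748 × A^0.34  ⇒  A^0.34 = 72/0.748 = 96.26
ln A = ln(96.26) / 0.34 = 4.5670 / 0.34 = 13.4324
A = e^13.4324 ≈ 681742 ha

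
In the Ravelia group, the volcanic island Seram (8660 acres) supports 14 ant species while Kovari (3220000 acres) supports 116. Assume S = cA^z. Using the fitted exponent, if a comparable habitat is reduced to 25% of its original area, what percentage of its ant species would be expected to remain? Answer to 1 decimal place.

60.9%

z = ln(116/14) / ln(3220000/8660) = 2.1145 / 5.9184 = 0.3573
S_new/S_old = (A_new/A_old)^z = 0.25^0.3573 = exp(0.3573 × -1.3863) = 0.6094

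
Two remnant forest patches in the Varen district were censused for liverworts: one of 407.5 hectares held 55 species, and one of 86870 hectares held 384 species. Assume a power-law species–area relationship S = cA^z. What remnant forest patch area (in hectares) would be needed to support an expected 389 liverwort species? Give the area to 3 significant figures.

90000 hectares

z = ln(384/55) / ln(86870/407.5) = 1.9433 / 5.3621 = 0.3624
c = 55 / 407.5^0.3624 = 55 / 8.83 = 6.229
A = (389/6.229)^(1/0.3624) ⇒ ln A = ln(62.45)/0.3624 = 11.4079
A = e^11.4079 ≈ 90027 hectares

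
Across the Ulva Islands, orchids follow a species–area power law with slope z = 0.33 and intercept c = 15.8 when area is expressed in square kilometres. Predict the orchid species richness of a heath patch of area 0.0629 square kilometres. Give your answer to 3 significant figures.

6.34

S = 15.8 × 0.0629^0.33 = 15.8 × 0.4014 ≈ 6.342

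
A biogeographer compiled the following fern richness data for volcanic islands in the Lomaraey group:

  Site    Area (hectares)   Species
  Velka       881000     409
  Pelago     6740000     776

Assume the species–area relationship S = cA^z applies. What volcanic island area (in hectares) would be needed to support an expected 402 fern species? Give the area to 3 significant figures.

z = ln(776/409) / ln(6740000/881000) = 0.6404 / 2.0348 = 0.3147
c = 409 / 881000^0.3147 = 409 / 74.33 = 5.502
A = (402/5.502)^(1/0.3147) ⇒ ln A = ln(73.06)/0.3147 = 13.6340
A = e^13.6340 ≈ 833981 hectares

834000 hectares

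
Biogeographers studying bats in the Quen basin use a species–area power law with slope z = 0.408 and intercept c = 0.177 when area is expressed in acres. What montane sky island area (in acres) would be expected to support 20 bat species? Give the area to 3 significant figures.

108000 acres

20 = 0.177 × A^0.408  ⇒  A^0.408 = 20/0.177 = 113
ln A = ln(113) / 0.408 = 4.7273 / 0.408 = 11.5866
A = e^11.5866 ≈ 107647 acres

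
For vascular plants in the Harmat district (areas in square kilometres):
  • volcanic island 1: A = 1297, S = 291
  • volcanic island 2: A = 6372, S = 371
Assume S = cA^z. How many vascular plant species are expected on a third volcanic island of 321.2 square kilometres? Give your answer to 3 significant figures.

235

z = ln(371/291) / ln(6372/1297) = 0.2429 / 1.5919 = 0.1526
c = 291 / 1297^0.1526 = 291 / 2.985 = 97.48
S₃ = 97.48 × 321.2^0.1526 = 97.48 × 2.413 ≈ 235.2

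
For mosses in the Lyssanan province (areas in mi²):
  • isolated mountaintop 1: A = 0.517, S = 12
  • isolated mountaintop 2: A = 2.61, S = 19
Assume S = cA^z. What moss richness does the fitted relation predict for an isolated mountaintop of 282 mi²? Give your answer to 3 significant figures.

z = ln(19/12) / ln(2.61/0.517) = 0.4595 / 1.6191 = 0.2838
c = 12 / 0.517^0.2838 = 12 / 0.8292 = 14.47
S₃ = 14.47 × 282^0.2838 = 14.47 × 4.96 ≈ 71.77

71.8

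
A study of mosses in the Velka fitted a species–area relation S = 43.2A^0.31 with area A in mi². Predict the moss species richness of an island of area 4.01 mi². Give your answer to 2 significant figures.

S = 43.2 × 4.01^0.31
ln S = ln 43.2 + 0.31 × ln 4.01 = 3.7658 + 0.31 × 1.3888 = 4.1964
S = e^4.1964 ≈ 66.44

66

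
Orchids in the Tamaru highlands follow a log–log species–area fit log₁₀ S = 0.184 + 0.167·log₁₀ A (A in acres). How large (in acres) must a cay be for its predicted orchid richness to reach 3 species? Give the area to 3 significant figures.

56.9 acres

3 = 1.528 × A^0.167  ⇒  A^0.167 = 3/1.528 = 1.964
ln A = ln(1.964) / 0.167 = 0.6749 / 0.167 = 4.0415
A = e^4.0415 ≈ 56.91 acres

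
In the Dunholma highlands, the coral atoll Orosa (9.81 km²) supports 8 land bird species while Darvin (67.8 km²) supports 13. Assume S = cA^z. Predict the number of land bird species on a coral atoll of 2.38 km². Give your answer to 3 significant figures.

5.61

z = ln(13/8) / ln(67.8/9.81) = 0.4855 / 1.9332 = 0.2511
c = 8 / 9.81^0.2511 = 8 / 1.774 = 4.509
S₃ = 4.509 × 2.38^0.2511 = 4.509 × 1.243 ≈ 5.605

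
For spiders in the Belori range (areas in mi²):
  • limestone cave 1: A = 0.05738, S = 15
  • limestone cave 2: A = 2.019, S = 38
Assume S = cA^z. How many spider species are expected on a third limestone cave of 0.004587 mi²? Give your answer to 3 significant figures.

7.76

z = ln(38/15) / ln(2.019/0.05738) = 0.9295 / 3.5607 = 0.2611
c = 15 / 0.05738^0.2611 = 15 / 0.4742 = 31.63
S₃ = 31.63 × 0.004587^0.2611 = 31.63 × 0.2452 ≈ 7.756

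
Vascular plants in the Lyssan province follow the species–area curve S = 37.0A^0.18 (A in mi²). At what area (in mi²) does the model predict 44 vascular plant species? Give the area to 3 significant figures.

44 = 37 × A^0.18  ⇒  A^0.18 = 44/37 = 1.189
ln A = ln(1.189) / 0.18 = 0.1733 / 0.18 = 0.9626
A = e^0.9626 ≈ 2.619 mi²

2.62 mi²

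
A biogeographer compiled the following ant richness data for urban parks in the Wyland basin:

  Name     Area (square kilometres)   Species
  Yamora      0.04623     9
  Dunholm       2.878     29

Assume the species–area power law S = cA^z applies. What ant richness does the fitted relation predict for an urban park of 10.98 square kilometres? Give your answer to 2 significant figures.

z = ln(29/9) / ln(2.878/0.04623) = 1.1701 / 4.1312 = 0.2832
c = 9 / 0.04623^0.2832 = 9 / 0.4187 = 21.5
S₃ = 21.5 × 10.98^0.2832 = 21.5 × 1.971 ≈ 42.37

42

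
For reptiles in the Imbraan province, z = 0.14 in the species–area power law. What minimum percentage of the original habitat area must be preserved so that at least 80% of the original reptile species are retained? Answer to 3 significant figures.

Need (A_new/A_old)^0.14 = 0.8, so A_new/A_old = 0.8^(1/0.14) = 0.8^7.143
ln(A_new/A_old) = ln 0.8 / 0.14 = -0.2231 / 0.14 = -1.5939
A_new/A_old = e^-1.5939 ≈ 0.2031

20.3%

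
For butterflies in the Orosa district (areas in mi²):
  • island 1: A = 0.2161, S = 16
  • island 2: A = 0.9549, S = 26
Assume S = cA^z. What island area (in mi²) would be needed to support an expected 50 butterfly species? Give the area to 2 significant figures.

7.1 mi²

z = ln(26/16) / ln(0.9549/0.2161) = 0.4855 / 1.4859 = 0.3268
c = 16 / 0.2161^0.3268 = 16 / 0.6062 = 26.4
A = (50/26.4)^(1/0.3268) ⇒ ln A = ln(1.894)/0.3268 = 1.9552
A = e^1.9552 ≈ 7.065 mi²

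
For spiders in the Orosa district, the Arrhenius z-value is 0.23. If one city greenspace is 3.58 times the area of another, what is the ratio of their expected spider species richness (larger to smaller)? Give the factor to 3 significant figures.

1.34

S₂/S₁ = (A₂/A₁)^z = 3.58^0.23
ln(S₂/S₁) = 0.23 × ln 3.58 = 0.23 × 1.2754 = 0.2933
S₂/S₁ = e^0.2933 ≈ 1.341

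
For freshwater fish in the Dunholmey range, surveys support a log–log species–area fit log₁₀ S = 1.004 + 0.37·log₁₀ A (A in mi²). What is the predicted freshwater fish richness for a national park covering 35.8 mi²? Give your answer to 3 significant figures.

S = 10.09 × 35.8^0.37 = 10.09 × 3.758 ≈ 37.93

37.9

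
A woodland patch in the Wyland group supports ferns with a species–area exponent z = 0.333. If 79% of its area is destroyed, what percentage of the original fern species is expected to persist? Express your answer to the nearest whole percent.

59%

S_new/S_old = (A_new/A_old)^z = 0.21^0.333
= exp(0.333 × ln 0.21) = exp(0.333 × -1.5606) = exp(-0.5197) ≈ 0.5947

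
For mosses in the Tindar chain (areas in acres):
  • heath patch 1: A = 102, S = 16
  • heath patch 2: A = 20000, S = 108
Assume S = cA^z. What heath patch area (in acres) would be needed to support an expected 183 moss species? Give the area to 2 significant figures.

86000 acres

z = ln(108/16) / ln(20000/102) = 1.9095 / 5.2785 = 0.3618
c = 16 / 102^0.3618 = 16 / 5.329 = 3.003
A = (183/3.003)^(1/0.3618) ⇒ ln A = ln(60.95)/0.3618 = 11.3612
A = e^11.3612 ≈ 85926 acres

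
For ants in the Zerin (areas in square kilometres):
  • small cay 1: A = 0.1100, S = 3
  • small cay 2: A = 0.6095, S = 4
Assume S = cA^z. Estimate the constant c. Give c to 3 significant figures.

z = ln(S₂/S₁) / ln(A₂/A₁) = ln(4/3) / ln(0.6095/0.11) = 0.2877 / 1.7122 = 0.1680
c = S₁ / A₁^z = 3 / 0.11^0.1680 = 3 / 0.6901 = 4.347

4.35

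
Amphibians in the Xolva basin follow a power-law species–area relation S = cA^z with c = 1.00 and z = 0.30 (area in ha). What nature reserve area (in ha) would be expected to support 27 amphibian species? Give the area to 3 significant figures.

59000 ha

27 = 1 × A^0.3  ⇒  A^0.3 = 27/1 = 27
ln A = ln(27) / 0.3 = 3.2958 / 0.3 = 10.9861
A = e^10.9861 ≈ 59049 ha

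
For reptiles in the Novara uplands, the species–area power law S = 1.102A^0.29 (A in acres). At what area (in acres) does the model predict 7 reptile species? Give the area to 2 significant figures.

590 acres

7 = 1.102 × A^0.29  ⇒  A^0.29 = 7/1.102 = 6.352
ln A = ln(6.352) / 0.29 = 1.8488 / 0.29 = 6.3751
A = e^6.3751 ≈ 587.1 acres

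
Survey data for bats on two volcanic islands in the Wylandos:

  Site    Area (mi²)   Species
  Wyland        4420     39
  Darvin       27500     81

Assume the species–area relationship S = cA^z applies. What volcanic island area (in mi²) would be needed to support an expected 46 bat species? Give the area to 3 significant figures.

6680 mi²

z = ln(81/39) / ln(27500/4420) = 0.7309 / 1.8280 = 0.3998
c = 39 / 4420^0.3998 = 39 / 28.68 = 1.36
A = (46/1.36)^(1/0.3998) ⇒ ln A = ln(33.82)/0.3998 = 8.8068
A = e^8.8068 ≈ 6679 mi²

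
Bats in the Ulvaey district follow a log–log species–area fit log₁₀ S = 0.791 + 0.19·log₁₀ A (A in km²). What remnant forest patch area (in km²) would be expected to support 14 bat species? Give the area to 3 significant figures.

14 = 6.18 × A^0.19  ⇒  A^0.19 = 14/6.18 = 2.265
ln A = ln(2.265) / 0.19 = 0.8177 / 0.19 = 4.3038
A = e^4.3038 ≈ 73.98 km²

74.0 km²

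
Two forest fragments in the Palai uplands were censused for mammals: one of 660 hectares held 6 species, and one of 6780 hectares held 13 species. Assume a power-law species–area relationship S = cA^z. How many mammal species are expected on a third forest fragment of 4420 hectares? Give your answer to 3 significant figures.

z = ln(13/6) / ln(6780/660) = 0.7732 / 2.3295 = 0.3319
c = 6 / 660^0.3319 = 6 / 8.627 = 0.6955
S₃ = 0.6955 × 4420^0.3319 = 0.6955 × 16.22 ≈ 11.28

11.3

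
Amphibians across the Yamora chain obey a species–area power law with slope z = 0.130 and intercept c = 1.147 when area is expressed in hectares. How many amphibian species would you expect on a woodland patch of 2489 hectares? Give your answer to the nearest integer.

3

S = 1.147 × 2489^0.13
ln S = ln 1.147 + 0.13 × ln 2489 = 0.1371 + 0.13 × 7.8196 = 1.1537
S = e^1.1537 ≈ 3.17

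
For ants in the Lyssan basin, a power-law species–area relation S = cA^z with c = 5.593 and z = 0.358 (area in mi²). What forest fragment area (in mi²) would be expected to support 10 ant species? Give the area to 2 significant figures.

5.1 mi²

10 = 5.593 × A^0.358  ⇒  A^0.358 = 10/5.593 = 1.788
ln A = ln(1.788) / 0.358 = 0.5811 / 0.358 = 1.6231
A = e^1.6231 ≈ 5.069 mi²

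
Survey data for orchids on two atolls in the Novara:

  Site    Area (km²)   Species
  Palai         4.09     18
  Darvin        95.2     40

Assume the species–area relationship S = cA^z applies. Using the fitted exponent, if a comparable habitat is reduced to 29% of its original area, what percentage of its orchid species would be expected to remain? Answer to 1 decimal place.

z = ln(40/18) / ln(95.2/4.09) = 0.7985 / 3.1474 = 0.2537
S_new/S_old = (A_new/A_old)^z = 0.29^0.2537 = exp(0.2537 × -1.2379) = 0.7305

73.0%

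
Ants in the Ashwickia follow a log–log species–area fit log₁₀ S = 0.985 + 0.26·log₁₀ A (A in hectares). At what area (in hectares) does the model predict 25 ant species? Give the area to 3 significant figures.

25 = 9.661 × A^0.26  ⇒  A^0.26 = 25/9.661 = 2.588
ln A = ln(2.588) / 0.26 = 0.9508 / 0.26 = 3.6570
A = e^3.6570 ≈ 38.75 hectares

38.7 hectares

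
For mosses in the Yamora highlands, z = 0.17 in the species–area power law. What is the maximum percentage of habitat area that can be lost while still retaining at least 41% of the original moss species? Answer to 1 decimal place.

Need (A_new/A_old)^0.17 = 0.41, so A_new/A_old = 0.41^(1/0.17) = 0.41^5.882
ln(A_new/A_old) = ln 0.41 / 0.17 = -0.8916 / 0.17 = -5.2447
A_new/A_old = e^-5.2447 ≈ 0.005275
Fraction that can be lost = 1 − 0.005275 = 0.9947

99.5%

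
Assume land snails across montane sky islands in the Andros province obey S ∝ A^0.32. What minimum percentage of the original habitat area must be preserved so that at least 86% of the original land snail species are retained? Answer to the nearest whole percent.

Need (A_new/A_old)^0.32 = 0.86, so A_new/A_old = 0.86^(1/0.32) = 0.86^3.125
ln(A_new/A_old) = ln 0.86 / 0.32 = -0.1508 / 0.32 = -0.4713
A_new/A_old = e^-0.4713 ≈ 0.6242

62%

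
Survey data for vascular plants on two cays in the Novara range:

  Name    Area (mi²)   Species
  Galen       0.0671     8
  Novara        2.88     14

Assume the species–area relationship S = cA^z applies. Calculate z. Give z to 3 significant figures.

0.149

Taking logs: ln S = ln c + z ln A, so z = (ln S₂ − ln S₁)/(ln A₂ − ln A₁).
z = ln(14/8) / ln(2.88/0.0671) = ln(1.75) / ln(42.92) = 0.5596 / 3.7594 = 0.1489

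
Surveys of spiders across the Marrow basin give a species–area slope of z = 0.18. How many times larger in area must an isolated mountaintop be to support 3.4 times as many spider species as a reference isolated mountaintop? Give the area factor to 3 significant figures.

897

(A₂/A₁)^0.18 = 3.4, so A₂/A₁ = 3.4^(1/0.18) = 3.4^5.556
ln(A₂/A₁) = ln 3.4 / 0.18 = 1.2238 / 0.18 = 6.7988
A₂/A₁ = e^6.7988 ≈ 896.7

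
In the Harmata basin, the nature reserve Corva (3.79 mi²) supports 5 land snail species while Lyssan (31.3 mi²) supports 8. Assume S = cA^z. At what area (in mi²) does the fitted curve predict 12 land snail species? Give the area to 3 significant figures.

193 mi²

z = ln(8/5) / ln(31.3/3.79) = 0.4700 / 2.1113 = 0.2226
c = 5 / 3.79^0.2226 = 5 / 1.345 = 3.717
A = (12/3.717)^(1/0.2226) ⇒ ln A = ln(3.229)/0.2226 = 5.2650
A = e^5.2650 ≈ 193.4 mi²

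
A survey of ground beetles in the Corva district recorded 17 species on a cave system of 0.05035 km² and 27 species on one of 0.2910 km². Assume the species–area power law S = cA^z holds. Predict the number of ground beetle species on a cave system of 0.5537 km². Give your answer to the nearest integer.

32

z = ln(27/17) / ln(0.291/0.05035) = 0.4626 / 1.7543 = 0.2637
c = 17 / 0.05035^0.2637 = 17 / 0.4547 = 37.39
S₃ = 37.39 × 0.5537^0.2637 = 37.39 × 0.8557 ≈ 31.99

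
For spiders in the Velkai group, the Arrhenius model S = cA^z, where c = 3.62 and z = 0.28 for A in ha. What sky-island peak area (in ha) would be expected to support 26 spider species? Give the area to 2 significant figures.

1100 ha

26 = 3.62 × A^0.28  ⇒  A^0.28 = 26/3.62 = 7.182
ln A = ln(7.182) / 0.28 = 1.9716 / 0.28 = 7.0415
A = e^7.0415 ≈ 1143 ha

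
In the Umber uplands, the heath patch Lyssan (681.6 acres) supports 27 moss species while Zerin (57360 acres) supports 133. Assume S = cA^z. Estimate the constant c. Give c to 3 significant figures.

2.58

z = ln(S₂/S₁) / ln(A₂/A₁) = ln(133/27) / ln(57360/681.6) = 1.5945 / 4.4327 = 0.3597
c = S₁ / A₁^z = 27 / 681.6^0.3597 = 27 / 10.45 = 2.583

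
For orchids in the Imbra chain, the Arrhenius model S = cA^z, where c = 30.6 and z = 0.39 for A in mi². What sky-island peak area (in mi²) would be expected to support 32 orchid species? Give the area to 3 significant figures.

32 = 30.6 × A^0.39  ⇒  A^0.39 = 32/30.6 = 1.046
ln A = ln(1.046) / 0.39 = 0.0447 / 0.39 = 0.1147
A = e^0.1147 ≈ 1.122 mi²

1.12 mi²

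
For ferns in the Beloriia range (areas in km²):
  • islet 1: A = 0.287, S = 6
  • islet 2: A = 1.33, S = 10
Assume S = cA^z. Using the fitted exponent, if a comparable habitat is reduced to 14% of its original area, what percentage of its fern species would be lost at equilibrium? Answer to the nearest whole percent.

48%

z = ln(10/6) / ln(1.33/0.287) = 0.5108 / 1.5335 = 0.3331
S_new/S_old = (A_new/A_old)^z = 0.14^0.3331 = exp(0.3331 × -1.9661) = 0.5195
Fraction lost = 1 − 0.5195 = 0.4805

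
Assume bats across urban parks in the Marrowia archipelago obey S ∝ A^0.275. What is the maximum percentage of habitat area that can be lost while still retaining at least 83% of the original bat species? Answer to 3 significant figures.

Need (A_new/A_old)^0.275 = 0.83, so A_new/A_old = 0.83^(1/0.275) = 0.83^3.636
ln(A_new/A_old) = ln 0.83 / 0.275 = -0.1863 / 0.275 = -0.6776
A_new/A_old = e^-0.6776 ≈ 0.5079
Fraction that can be lost = 1 − 0.5079 = 0.4921

49.2%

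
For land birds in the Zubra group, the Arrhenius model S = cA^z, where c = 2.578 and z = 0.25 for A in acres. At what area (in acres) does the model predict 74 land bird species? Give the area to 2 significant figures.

74 = 2.578 × A^0.25  ⇒  A^0.25 = 74/2.578 = 28.7
ln A = ln(28.7) / 0.25 = 3.3571 / 0.25 = 13.4282
A = e^13.4282 ≈ 678883 acres

680000 acres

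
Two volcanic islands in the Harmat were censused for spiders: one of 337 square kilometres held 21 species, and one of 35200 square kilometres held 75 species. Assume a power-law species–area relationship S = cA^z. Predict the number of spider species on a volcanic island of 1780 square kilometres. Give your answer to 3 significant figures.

z = ln(75/21) / ln(35200/337) = 1.2730 / 4.6487 = 0.2738
c = 21 / 337^0.2738 = 21 / 4.922 = 4.267
S₃ = 4.267 × 1780^0.2738 = 4.267 × 7.764 ≈ 33.12

33.1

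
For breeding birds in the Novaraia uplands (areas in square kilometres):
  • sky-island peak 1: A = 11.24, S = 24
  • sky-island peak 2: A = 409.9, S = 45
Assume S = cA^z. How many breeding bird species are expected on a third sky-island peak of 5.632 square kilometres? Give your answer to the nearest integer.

z = ln(45/24) / ln(409.9/11.24) = 0.6286 / 3.5964 = 0.1748
c = 24 / 11.24^0.1748 = 24 / 1.526 = 15.72
S₃ = 15.72 × 5.632^0.1748 = 15.72 × 1.353 ≈ 21.27

21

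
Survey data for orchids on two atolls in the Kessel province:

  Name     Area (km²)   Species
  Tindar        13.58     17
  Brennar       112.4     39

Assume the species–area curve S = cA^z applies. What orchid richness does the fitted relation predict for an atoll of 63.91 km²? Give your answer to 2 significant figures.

z = ln(39/17) / ln(112.4/13.58) = 0.8303 / 2.1135 = 0.3929
c = 17 / 13.58^0.3929 = 17 / 2.787 = 6.1
S₃ = 6.1 × 63.91^0.3929 = 6.1 × 5.121 ≈ 31.24

31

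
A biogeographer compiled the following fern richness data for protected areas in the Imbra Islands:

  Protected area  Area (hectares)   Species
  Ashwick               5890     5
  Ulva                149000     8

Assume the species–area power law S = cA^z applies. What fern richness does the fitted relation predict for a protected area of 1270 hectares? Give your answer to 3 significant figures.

4.00

z = ln(8/5) / ln(149000/5890) = 0.4700 / 3.2307 = 0.1455
c = 5 / 5890^0.1455 = 5 / 3.536 = 1.414
S₃ = 1.414 × 1270^0.1455 = 1.414 × 2.828 ≈ 4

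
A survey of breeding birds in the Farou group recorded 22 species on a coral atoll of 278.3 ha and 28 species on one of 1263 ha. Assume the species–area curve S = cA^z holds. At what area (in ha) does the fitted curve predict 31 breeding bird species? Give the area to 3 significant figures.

2390 ha

z = ln(28/22) / ln(1263/278.3) = 0.2412 / 1.5125 = 0.1594
c = 22 / 278.3^0.1594 = 22 / 2.453 = 8.967
A = (31/8.967)^(1/0.1594) ⇒ ln A = ln(3.457)/0.1594 = 7.7796
A = e^7.7796 ≈ 2391 ha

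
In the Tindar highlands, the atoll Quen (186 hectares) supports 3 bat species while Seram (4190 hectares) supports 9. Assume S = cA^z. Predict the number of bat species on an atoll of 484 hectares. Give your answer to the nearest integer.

4

z = ln(9/3) / ln(4190/186) = 1.0986 / 3.1147 = 0.3527
c = 3 / 186^0.3527 = 3 / 6.317 = 0.4749
S₃ = 0.4749 × 484^0.3527 = 0.4749 × 8.851 ≈ 4.204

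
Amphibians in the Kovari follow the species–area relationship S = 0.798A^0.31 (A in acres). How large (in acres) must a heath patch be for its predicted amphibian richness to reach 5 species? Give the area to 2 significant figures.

370 acres

5 = 0.798 × A^0.31  ⇒  A^0.31 = 5/0.798 = 6.266
ln A = ln(6.266) / 0.31 = 1.8351 / 0.31 = 5.9196
A = e^5.9196 ≈ 372.3 acres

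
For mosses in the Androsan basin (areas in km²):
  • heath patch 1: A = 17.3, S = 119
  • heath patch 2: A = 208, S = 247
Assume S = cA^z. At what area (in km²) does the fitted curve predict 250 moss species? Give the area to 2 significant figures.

220 km²

z = ln(247/119) / ln(208/17.3) = 0.7303 / 2.4868 = 0.2937
c = 119 / 17.3^0.2937 = 119 / 2.31 = 51.52
A = (250/51.52)^(1/0.2937) ⇒ ln A = ln(4.852)/0.2937 = 5.3786
A = e^5.3786 ≈ 216.7 km²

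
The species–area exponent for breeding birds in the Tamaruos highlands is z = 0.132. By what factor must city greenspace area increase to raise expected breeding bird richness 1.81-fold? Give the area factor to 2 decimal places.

(A₂/A₁)^0.132 = 1.81, so A₂/A₁ = 1.81^(1/0.132) = 1.81^7.576
ln(A₂/A₁) = ln 1.81 / 0.132 = 0.5933 / 0.132 = 4.4949
A₂/A₁ = e^4.4949 ≈ 89.56

89.56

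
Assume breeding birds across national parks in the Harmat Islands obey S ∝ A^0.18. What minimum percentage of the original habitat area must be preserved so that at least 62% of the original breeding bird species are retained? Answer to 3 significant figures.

Need (A_new/A_old)^0.18 = 0.62, so A_new/A_old = 0.62^(1/0.18) = 0.62^5.556
ln(A_new/A_old) = ln 0.62 / 0.18 = -0.4780 / 0.18 = -2.6558
A_new/A_old = e^-2.6558 ≈ 0.07025

7.02%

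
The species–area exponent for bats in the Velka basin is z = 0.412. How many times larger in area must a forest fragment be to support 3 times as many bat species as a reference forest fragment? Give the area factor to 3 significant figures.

(A₂/A₁)^0.412 = 3, so A₂/A₁ = 3^(1/0.412) = 3^2.427
ln(A₂/A₁) = ln 3 / 0.412 = 1.0986 / 0.412 = 2.6665
A₂/A₁ = e^2.6665 ≈ 14.39

14.4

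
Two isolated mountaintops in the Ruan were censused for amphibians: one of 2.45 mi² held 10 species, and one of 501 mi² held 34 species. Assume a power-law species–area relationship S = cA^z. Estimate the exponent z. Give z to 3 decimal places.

Taking logs: ln S = ln c + z ln A, so z = (ln S₂ − ln S₁)/(ln A₂ − ln A₁).
z = ln(34/10) / ln(501/2.45) = ln(3.4) / ln(204.5) = 1.2238 / 5.3205 = 0.2300

0.230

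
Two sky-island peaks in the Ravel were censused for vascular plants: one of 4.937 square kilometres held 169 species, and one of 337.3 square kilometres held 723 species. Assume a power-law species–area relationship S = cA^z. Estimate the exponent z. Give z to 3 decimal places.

Taking logs: ln S = ln c + z ln A, so z = (ln S₂ − ln S₁)/(ln A₂ − ln A₁).
z = ln(723/169) / ln(337.3/4.937) = ln(4.278) / ln(68.32) = 1.4535 / 4.2242 = 0.3441

0.344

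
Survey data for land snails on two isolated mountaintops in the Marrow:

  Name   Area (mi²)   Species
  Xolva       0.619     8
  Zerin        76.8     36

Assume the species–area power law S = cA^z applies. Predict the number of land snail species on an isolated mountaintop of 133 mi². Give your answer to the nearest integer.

z = ln(36/8) / ln(76.8/0.619) = 1.5041 / 4.8209 = 0.3120
c = 8 / 0.619^0.3120 = 8 / 0.861 = 9.291
S₃ = 9.291 × 133^0.3120 = 9.291 × 4.599 ≈ 42.73

43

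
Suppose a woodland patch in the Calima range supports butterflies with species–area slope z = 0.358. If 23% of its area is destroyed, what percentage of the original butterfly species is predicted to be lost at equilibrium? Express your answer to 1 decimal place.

S_new/S_old = (A_new/A_old)^z = 0.77^0.358
= exp(0.358 × ln 0.77) = exp(0.358 × -0.2614) = exp(-0.0936) ≈ 0.9107
Fraction lost = 1 − 0.9107 = 0.08932

8.9%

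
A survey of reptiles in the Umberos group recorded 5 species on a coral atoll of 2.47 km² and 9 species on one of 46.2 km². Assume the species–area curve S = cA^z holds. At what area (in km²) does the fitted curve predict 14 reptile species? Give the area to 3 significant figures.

z = ln(9/5) / ln(46.2/2.47) = 0.5878 / 2.9288 = 0.2007
c = 5 / 2.47^0.2007 = 5 / 1.199 = 4.17
A = (14/4.17)^(1/0.2007) ⇒ ln A = ln(3.357)/0.2007 = 6.0345
A = e^6.0345 ≈ 417.6 km²

418 km²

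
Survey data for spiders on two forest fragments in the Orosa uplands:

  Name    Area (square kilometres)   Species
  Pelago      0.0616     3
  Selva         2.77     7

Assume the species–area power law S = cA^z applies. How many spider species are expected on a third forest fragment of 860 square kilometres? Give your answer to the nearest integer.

25

z = ln(7/3) / ln(2.77/0.0616) = 0.8473 / 3.8059 = 0.2226
c = 3 / 0.0616^0.2226 = 3 / 0.5377 = 5.579
S₃ = 5.579 × 860^0.2226 = 5.579 × 4.501 ≈ 25.11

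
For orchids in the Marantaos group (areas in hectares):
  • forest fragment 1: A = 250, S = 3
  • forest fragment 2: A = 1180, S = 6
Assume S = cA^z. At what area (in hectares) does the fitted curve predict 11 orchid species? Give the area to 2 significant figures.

z = ln(6/3) / ln(1180/250) = 0.6931 / 1.5518 = 0.4467
c = 3 / 250^0.4467 = 3 / 11.78 = 0.2547
A = (11/0.2547)^(1/0.4467) ⇒ ln A = ln(43.19)/0.4467 = 8.4303
A = e^8.4303 ≈ 4584 hectares

4600 hectares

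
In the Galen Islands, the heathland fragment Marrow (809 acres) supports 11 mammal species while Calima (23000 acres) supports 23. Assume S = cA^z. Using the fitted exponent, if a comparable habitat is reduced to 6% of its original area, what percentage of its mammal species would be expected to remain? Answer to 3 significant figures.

53.8%

z = ln(23/11) / ln(23000/809) = 0.7376 / 3.3475 = 0.2203
S_new/S_old = (A_new/A_old)^z = 0.06^0.2203 = exp(0.2203 × -2.8134) = 0.538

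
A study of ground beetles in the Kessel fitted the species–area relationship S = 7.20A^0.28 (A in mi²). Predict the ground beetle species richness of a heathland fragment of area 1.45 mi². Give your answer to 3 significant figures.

S = 7.2 × 1.45^0.28
ln S = ln 7.2 + 0.28 × ln 1.45 = 1.9741 + 0.28 × 0.3716 = 2.0781
S = e^2.0781 ≈ 7.989

7.99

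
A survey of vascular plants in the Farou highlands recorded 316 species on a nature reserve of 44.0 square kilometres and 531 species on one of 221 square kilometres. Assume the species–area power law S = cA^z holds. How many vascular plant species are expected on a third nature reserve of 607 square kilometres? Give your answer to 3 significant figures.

735

z = ln(531/316) / ln(221/44) = 0.5190 / 1.6140 = 0.3216
c = 316 / 44^0.3216 = 316 / 3.377 = 93.58
S₃ = 93.58 × 607^0.3216 = 93.58 × 7.853 ≈ 734.9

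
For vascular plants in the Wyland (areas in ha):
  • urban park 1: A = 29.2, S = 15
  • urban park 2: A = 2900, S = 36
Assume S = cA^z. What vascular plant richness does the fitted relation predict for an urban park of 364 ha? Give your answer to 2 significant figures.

z = ln(36/15) / ln(2900/29.2) = 0.8755 / 4.5983 = 0.1904
c = 15 / 29.2^0.1904 = 15 / 1.901 = 7.89
S₃ = 7.89 × 364^0.1904 = 7.89 × 3.073 ≈ 24.25

24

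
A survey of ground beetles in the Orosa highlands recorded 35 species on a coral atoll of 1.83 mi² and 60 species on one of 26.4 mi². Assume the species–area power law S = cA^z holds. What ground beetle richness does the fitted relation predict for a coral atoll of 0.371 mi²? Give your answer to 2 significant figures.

25

z = ln(60/35) / ln(26.4/1.83) = 0.5390 / 2.6690 = 0.2019
c = 35 / 1.83^0.2019 = 35 / 1.13 = 30.98
S₃ = 30.98 × 0.371^0.2019 = 30.98 × 0.8185 ≈ 25.36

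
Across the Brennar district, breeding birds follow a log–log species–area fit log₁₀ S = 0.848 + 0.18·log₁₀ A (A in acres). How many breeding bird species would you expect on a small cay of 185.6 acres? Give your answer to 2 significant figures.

S = 7.047 × 185.6^0.18
ln S = ln 7.047 + 0.18 × ln 185.6 = 1.9526 + 0.18 × 5.2236 = 2.8928
S = e^2.8928 ≈ 18.04

18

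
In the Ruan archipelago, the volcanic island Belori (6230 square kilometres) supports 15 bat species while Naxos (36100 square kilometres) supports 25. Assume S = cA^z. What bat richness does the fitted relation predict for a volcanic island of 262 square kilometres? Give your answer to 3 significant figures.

5.97

z = ln(25/15) / ln(36100/6230) = 0.5108 / 1.7569 = 0.2908
c = 15 / 6230^0.2908 = 15 / 12.68 = 1.183
S₃ = 1.183 × 262^0.2908 = 1.183 × 5.048 ≈ 5.97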